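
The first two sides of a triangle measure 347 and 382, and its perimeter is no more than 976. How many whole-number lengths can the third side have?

212

Triangle inequality: 35 < x < 729. Perimeter ≤ 976 gives x ≤ 976 − 347 − 382 = 247.
So 35 < x ≤ 247; integers 36 through 247: 212 values.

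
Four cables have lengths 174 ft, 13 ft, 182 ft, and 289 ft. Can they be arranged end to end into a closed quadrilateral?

Yes

A quadrilateral exists iff every side is shorter than the sum of the others — equivalently, the longest side is less than the sum of the rest.
Longest side 289 < 369 (sum of the remaining 3), so yes.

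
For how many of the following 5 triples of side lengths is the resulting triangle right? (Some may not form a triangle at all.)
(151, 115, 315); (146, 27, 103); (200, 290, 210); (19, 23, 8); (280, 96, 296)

2

(151,115,315): 115+151 ≤ 315, not a triangle
(146,27,103): 27+103 ≤ 146, not a triangle
(200,290,210): 200²+210² = 84100 = 290² → right
(19,23,8): 8²+19² = 425 < 529 = 23² → obtuse
(280,96,296): 96²+280² = 87616 = 296² → right
2 of the 5 are right.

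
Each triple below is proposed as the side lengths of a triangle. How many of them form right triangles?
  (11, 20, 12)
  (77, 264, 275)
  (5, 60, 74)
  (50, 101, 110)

(11,20,12): 11²+12² = 265 < 400 = 20² → obtuse
(77,264,275): 77²+264² = 75625 = 275² → right
(5,60,74): 5+60 ≤ 74, not a triangle
(50,101,110): 50²+101² = 12701 > 12100 = 110² → acute
1 of the 4 is right.

1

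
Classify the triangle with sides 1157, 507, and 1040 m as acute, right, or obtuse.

Compare the square of the longest side to the sum of squares of the other two: 507² + 1040² = 1338649 = 1157².

right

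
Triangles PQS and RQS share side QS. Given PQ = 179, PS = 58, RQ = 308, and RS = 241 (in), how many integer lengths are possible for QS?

From triangle PQS: 121 < QS < 237.
From triangle RQS: 67 < QS < 549.
Intersection: 121 < QS < 237, so integers 122 through 236: 115 values.

115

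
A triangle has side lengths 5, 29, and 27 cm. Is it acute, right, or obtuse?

Compare the square of the longest side to the sum of squares of the other two: 5² + 27² = 754 < 841 = 29².

obtuse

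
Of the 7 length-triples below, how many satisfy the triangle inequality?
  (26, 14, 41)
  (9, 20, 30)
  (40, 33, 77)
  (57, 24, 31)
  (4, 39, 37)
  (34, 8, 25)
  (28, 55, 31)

(14,26,41): 14+26 ≤ 41 → not valid
(9,20,30): 9+20 ≤ 30 → not valid
(33,40,77): 33+40 ≤ 77 → not valid
(24,31,57): 24+31 ≤ 57 → not valid
(4,37,39): 4+37 > 39 → valid
(8,25,34): 8+25 ≤ 34 → not valid
(28,31,55): 28+31 > 55 → valid
2 of the 7 triples form a triangle.

2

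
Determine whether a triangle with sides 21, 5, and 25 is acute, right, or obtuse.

obtuse

Compare the square of the longest side to the sum of squares of the other two: 5² + 21² = 466 < 625 = 25².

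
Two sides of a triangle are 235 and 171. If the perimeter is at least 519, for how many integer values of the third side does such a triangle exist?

Triangle inequality: 64 < x < 406. Perimeter ≥ 519 gives x ≥ 519 − 235 − 171 = 113.
So 113 ≤ x < 406; integers 113 through 405: 293 values.

293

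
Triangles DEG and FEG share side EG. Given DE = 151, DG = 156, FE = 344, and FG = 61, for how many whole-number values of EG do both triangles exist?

From triangle DEG: 5 < EG < 307.
From triangle FEG: 283 < EG < 405.
Intersection: 283 < EG < 307, so integers 284 through 306: 23 values.

23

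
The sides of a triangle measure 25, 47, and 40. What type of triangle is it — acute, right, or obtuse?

acute

Compare the square of the longest side to the sum of squares of the other two: 25² + 40² = 2225 > 2209 = 47².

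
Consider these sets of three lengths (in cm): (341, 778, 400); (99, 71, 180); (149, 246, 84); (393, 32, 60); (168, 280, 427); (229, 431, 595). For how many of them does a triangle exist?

(341,400,778): 341+400 ≤ 778 → not valid
(71,99,180): 71+99 ≤ 180 → not valid
(84,149,246): 84+149 ≤ 246 → not valid
(32,60,393): 32+60 ≤ 393 → not valid
(168,280,427): 168+280 > 427 → valid
(229,431,595): 229+431 > 595 → valid
2 of the 6 triples form a triangle.

2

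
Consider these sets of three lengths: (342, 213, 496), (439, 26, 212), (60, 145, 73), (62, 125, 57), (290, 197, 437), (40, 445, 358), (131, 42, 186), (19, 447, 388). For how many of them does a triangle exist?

(213,342,496): 213+342 > 496 → valid
(26,212,439): 26+212 ≤ 439 → not valid
(60,73,145): 60+73 ≤ 145 → not valid
(57,62,125): 57+62 ≤ 125 → not valid
(197,290,437): 197+290 > 437 → valid
(40,358,445): 40+358 ≤ 445 → not valid
(42,131,186): 42+131 ≤ 186 → not valid
(19,388,447): 19+388 ≤ 447 → not valid
2 of the 8 triples form a triangle.

2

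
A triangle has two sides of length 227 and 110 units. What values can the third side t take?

117 < t < 337

By the triangle inequality, t must be less than 227 + 110 = 337 and greater than |227 − 110| = 117.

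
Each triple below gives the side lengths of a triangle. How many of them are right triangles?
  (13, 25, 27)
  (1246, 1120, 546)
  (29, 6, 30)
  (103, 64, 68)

1

(13,25,27): 13²+25² = 794 > 729 = 27² → acute
(1246,1120,546): 546²+1120² = 1552516 = 1246² → right
(29,6,30): 6²+29² = 877 < 900 = 30² → obtuse
(103,64,68): 64²+68² = 8720 < 10609 = 103² → obtuse
1 of the 4 is right.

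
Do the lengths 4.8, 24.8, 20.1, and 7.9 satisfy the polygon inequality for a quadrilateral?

Yes

A quadrilateral exists iff every side is shorter than the sum of the others — equivalently, the longest side is less than the sum of the rest.
Longest side 24.8 < 32.8 (sum of the remaining 3), so yes.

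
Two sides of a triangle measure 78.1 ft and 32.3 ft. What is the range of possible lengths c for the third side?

By the triangle inequality, c must be less than 78.1 + 32.3 = 110.4 and greater than |78.1 − 32.3| = 45.8.

45.8 < c < 110.4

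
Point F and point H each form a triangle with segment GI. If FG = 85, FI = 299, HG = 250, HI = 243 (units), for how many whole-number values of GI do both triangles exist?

169

From triangle FGI: 214 < GI < 384.
From triangle HGI: 7 < GI < 493.
Intersection: 214 < GI < 384, so integers 215 through 383: 169 values.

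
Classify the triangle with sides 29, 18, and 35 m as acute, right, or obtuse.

obtuse

Compare the square of the longest side to the sum of squares of the other two: 18² + 29² = 1165 < 1225 = 35².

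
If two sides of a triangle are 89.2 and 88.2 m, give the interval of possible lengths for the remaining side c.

1.0 < c < 177.4 (m)

By the triangle inequality, c must be less than 89.2 + 88.2 = 177.4 and greater than |89.2 − 88.2| = 1.0.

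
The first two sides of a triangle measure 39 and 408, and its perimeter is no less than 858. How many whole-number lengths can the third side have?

Triangle inequality: 369 < x < 447. Perimeter ≥ 858 gives x ≥ 858 − 39 − 408 = 411.
So 411 ≤ x < 447; integers 411 through 446: 36 values.

36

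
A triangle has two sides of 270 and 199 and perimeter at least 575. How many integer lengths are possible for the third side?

Triangle inequality: 71 < x < 469. Perimeter ≥ 575 gives x ≥ 575 − 270 − 199 = 106.
So 106 ≤ x < 469; integers 106 through 468: 363 values.

363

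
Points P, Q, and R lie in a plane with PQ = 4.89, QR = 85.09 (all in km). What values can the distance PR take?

80.20 ≤ PR ≤ 89.98 km

By the triangle inequality, |4.89 − 85.09| ≤ PR ≤ 4.89 + 85.09.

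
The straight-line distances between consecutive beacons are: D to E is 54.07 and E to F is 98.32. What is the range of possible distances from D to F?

By the triangle inequality, |54.07 − 98.32| ≤ DF ≤ 54.07 + 98.32.

44.25 ≤ DF ≤ 152.39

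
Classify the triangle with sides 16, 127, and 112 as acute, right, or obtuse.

Compare the square of the longest side to the sum of squares of the other two: 16² + 112² = 12800 < 16129 = 127².

obtuse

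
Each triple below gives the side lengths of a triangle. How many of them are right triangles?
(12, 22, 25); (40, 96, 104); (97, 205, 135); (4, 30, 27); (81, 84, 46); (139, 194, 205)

1

(12,22,25): 12²+22² = 628 > 625 = 25² → acute
(40,96,104): 40²+96² = 10816 = 104² → right
(97,205,135): 97²+135² = 27634 < 42025 = 205² → obtuse
(4,30,27): 4²+27² = 745 < 900 = 30² → obtuse
(81,84,46): 46²+81² = 8677 > 7056 = 84² → acute
(139,194,205): 139²+194² = 56957 > 42025 = 205² → acute
1 of the 6 is right.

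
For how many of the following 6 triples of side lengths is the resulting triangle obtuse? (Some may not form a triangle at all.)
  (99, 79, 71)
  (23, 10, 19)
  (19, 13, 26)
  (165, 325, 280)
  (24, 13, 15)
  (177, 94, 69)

3

(99,79,71): 71²+79² = 11282 > 9801 = 99² → acute
(23,10,19): 10²+19² = 461 < 529 = 23² → obtuse
(19,13,26): 13²+19² = 530 < 676 = 26² → obtuse
(165,325,280): 165²+280² = 105625 = 325² → right
(24,13,15): 13²+15² = 394 < 576 = 24² → obtuse
(177,94,69): 69+94 ≤ 177, not a triangle
3 of the 6 are obtuse.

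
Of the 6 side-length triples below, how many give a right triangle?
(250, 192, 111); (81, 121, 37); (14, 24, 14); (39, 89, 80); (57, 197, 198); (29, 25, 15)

1

(250,192,111): 111²+192² = 49185 < 62500 = 250² → obtuse
(81,121,37): 37+81 ≤ 121, not a triangle
(14,24,14): 14²+14² = 392 < 576 = 24² → obtuse
(39,89,80): 39²+80² = 7921 = 89² → right
(57,197,198): 57²+197² = 42058 > 39204 = 198² → acute
(29,25,15): 15²+25² = 850 > 841 = 29² → acute
1 of the 6 is right.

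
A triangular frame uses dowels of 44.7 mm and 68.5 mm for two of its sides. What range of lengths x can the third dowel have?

23.8 < x < 113.2 (mm)

By the triangle inequality, x must be less than 44.7 + 68.5 = 113.2 and greater than |44.7 − 68.5| = 23.8.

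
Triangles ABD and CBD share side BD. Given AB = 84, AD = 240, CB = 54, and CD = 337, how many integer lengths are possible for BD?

40

From triangle ABD: 156 < BD < 324.
From triangle CBD: 283 < BD < 391.
Intersection: 283 < BD < 324, so integers 284 through 323: 40 values.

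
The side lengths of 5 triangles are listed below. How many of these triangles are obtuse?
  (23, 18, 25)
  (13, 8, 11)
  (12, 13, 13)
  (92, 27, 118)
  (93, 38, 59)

(23,18,25): 18²+23² = 853 > 625 = 25² → acute
(13,8,11): 8²+11² = 185 > 169 = 13² → acute
(12,13,13): 12²+13² = 313 > 169 = 13² → acute
(92,27,118): 27²+92² = 9193 < 13924 = 118² → obtuse
(93,38,59): 38²+59² = 4925 < 8649 = 93² → obtuse
2 of the 5 are obtuse.

2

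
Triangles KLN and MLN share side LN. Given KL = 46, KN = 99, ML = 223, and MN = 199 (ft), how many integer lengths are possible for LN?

From triangle KLN: 53 < LN < 145.
From triangle MLN: 24 < LN < 422.
Intersection: 53 < LN < 145, so integers 54 through 144: 91 values.

91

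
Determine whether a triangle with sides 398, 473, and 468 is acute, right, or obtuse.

acute

Compare the square of the longest side to the sum of squares of the other two: 398² + 468² = 377428 > 223729 = 473².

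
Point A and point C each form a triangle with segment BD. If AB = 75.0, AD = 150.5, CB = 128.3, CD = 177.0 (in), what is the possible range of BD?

75.5 < BD < 225.5

From triangle ABD: |75.0 − 150.5| < BD < 75.0 + 150.5, i.e. 75.5 < BD < 225.5.
From triangle CBD: 48.7 < BD < 305.3.
Both must hold, so BD lies in the intersection.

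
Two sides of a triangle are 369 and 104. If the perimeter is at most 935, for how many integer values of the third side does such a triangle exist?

197

Triangle inequality: 265 < x < 473. Perimeter ≤ 935 gives x ≤ 935 − 369 − 104 = 462.
So 265 < x ≤ 462; integers 266 through 462: 197 values.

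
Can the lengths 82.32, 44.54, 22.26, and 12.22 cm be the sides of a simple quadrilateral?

For a quadrilateral, each side must be shorter than the sum of the others.
Here the longest side is 82.32, but the remaining 3 sides sum to only 79.02.

No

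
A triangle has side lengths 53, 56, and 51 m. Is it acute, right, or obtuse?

acute

Compare the square of the longest side to the sum of squares of the other two: 51² + 53² = 5410 > 3136 = 56².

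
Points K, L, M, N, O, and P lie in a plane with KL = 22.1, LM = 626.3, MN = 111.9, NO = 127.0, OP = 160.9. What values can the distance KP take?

204.4 ≤ KP ≤ 1048.2

The maximum is all hops collinear in one direction: 22.1 + 626.3 + 111.9 + 127.0 + 160.9 = 1048.2.
The longest hop is 626.3; the others sum to 421.9. Folding the others back against it leaves at least 626.3 − 421.9 = 204.4.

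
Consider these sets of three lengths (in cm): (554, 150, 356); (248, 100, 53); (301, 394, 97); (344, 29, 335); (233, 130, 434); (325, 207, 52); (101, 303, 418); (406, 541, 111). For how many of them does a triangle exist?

(150,356,554): 150+356 ≤ 554 → not valid
(53,100,248): 53+100 ≤ 248 → not valid
(97,301,394): 97+301 > 394 → valid
(29,335,344): 29+335 > 344 → valid
(130,233,434): 130+233 ≤ 434 → not valid
(52,207,325): 52+207 ≤ 325 → not valid
(101,303,418): 101+303 ≤ 418 → not valid
(111,406,541): 111+406 ≤ 541 → not valid
2 of the 8 triples form a triangle.

2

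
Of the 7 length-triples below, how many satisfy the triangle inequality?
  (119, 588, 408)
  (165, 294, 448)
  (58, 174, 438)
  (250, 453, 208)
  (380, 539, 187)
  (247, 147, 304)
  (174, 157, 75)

5

(119,408,588): 119+408 ≤ 588 → not valid
(165,294,448): 165+294 > 448 → valid
(58,174,438): 58+174 ≤ 438 → not valid
(208,250,453): 208+250 > 453 → valid
(187,380,539): 187+380 > 539 → valid
(147,247,304): 147+247 > 304 → valid
(75,157,174): 75+157 > 174 → valid
5 of the 7 triples form a triangle.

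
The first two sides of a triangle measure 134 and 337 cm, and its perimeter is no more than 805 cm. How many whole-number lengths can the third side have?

Triangle inequality: 203 < x < 471. Perimeter ≤ 805 gives x ≤ 805 − 134 − 337 = 334.
So 203 < x ≤ 334; integers 204 through 334: 131 values.

131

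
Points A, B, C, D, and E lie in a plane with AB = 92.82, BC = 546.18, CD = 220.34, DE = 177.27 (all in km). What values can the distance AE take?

The maximum is all hops collinear in one direction: 92.82 + 546.18 + 220.34 + 177.27 = 1036.61.
The longest hop is 546.18; the others sum to 490.43. Folding the others back against it leaves at least 546.18 − 490.43 = 55.75.

55.75 ≤ AE ≤ 1036.61 km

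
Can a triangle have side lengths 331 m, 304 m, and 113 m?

The longest side is 331, and the other two sum to 417.
Since 417 > 331, the triangle inequality holds.

Yes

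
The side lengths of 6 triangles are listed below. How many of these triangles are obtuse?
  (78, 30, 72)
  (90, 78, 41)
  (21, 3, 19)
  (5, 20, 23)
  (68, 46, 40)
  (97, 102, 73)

(78,30,72): 30²+72² = 6084 = 78² → right
(90,78,41): 41²+78² = 7765 < 8100 = 90² → obtuse
(21,3,19): 3²+19² = 370 < 441 = 21² → obtuse
(5,20,23): 5²+20² = 425 < 529 = 23² → obtuse
(68,46,40): 40²+46² = 3716 < 4624 = 68² → obtuse
(97,102,73): 73²+97² = 14738 > 10404 = 102² → acute
4 of the 6 are obtuse.

4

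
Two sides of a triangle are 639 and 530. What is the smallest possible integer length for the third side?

110

The third side must be strictly greater than |639 − 530| = 109.
The smallest integer above 109 is 110.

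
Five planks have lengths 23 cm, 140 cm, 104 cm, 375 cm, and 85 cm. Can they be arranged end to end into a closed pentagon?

No

For a pentagon, each side must be shorter than the sum of the others.
Here the longest side is 375, but the remaining 4 sides sum to only 352.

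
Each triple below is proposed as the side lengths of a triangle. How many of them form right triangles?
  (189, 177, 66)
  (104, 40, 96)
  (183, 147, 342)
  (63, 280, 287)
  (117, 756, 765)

(189,177,66): 66²+177² = 35685 < 35721 = 189² → obtuse
(104,40,96): 40²+96² = 10816 = 104² → right
(183,147,342): 147+183 ≤ 342, not a triangle
(63,280,287): 63²+280² = 82369 = 287² → right
(117,756,765): 117²+756² = 585225 = 765² → right
3 of the 5 are right.

3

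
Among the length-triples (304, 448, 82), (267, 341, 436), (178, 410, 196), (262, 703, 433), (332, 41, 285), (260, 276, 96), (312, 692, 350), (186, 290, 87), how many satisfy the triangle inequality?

(82,304,448): 82+304 ≤ 448 → not valid
(267,341,436): 267+341 > 436 → valid
(178,196,410): 178+196 ≤ 410 → not valid
(262,433,703): 262+433 ≤ 703 → not valid
(41,285,332): 41+285 ≤ 332 → not valid
(96,260,276): 96+260 > 276 → valid
(312,350,692): 312+350 ≤ 692 → not valid
(87,186,290): 87+186 ≤ 290 → not valid
2 of the 8 triples form a triangle.

2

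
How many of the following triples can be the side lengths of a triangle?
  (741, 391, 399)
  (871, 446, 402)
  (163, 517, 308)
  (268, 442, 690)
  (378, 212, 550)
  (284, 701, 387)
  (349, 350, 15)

(391,399,741): 391+399 > 741 → valid
(402,446,871): 402+446 ≤ 871 → not valid
(163,308,517): 163+308 ≤ 517 → not valid
(268,442,690): 268+442 > 690 → valid
(212,378,550): 212+378 > 550 → valid
(284,387,701): 284+387 ≤ 701 → not valid
(15,349,350): 15+349 > 350 → valid
4 of the 7 triples form a triangle.

4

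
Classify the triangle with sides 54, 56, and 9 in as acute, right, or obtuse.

Compare the square of the longest side to the sum of squares of the other two: 9² + 54² = 2997 < 3136 = 56².

obtuse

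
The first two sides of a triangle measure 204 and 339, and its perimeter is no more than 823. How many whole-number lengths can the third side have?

145

Triangle inequality: 135 < x < 543. Perimeter ≤ 823 gives x ≤ 823 − 204 − 339 = 280.
So 135 < x ≤ 280; integers 136 through 280: 145 values.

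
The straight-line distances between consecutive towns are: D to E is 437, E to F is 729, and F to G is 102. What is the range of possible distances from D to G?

The maximum is all hops collinear in one direction: 437 + 729 + 102 = 1268.
The longest hop is 729; the others sum to 539. Folding the others back against it leaves at least 729 − 539 = 190.

190 ≤ DG ≤ 1268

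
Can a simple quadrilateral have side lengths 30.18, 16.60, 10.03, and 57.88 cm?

For a quadrilateral, each side must be shorter than the sum of the others.
Here the longest side is 57.88, but the remaining 3 sides sum to only 56.81.

No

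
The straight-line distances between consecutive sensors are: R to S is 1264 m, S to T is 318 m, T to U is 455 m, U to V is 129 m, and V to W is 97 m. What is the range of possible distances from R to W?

The maximum is all hops collinear in one direction: 1264 + 318 + 455 + 129 + 97 = 2263.
The longest hop is 1264; the others sum to 999. Folding the others back against it leaves at least 1264 − 999 = 265.

265 ≤ RW ≤ 2263 m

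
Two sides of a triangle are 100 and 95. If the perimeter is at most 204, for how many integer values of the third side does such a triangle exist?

4

Triangle inequality: 5 < x < 195. Perimeter ≤ 204 gives x ≤ 204 − 100 − 95 = 9.
So 5 < x ≤ 9; integers 6 through 9: 4 values.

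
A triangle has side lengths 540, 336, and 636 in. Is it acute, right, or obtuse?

right

Compare the square of the longest side to the sum of squares of the other two: 336² + 540² = 404496 = 636².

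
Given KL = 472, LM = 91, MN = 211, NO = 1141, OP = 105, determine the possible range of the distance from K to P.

The maximum is all hops collinear in one direction: 472 + 91 + 211 + 1141 + 105 = 2020.
The longest hop is 1141; the others sum to 879. Folding the others back against it leaves at least 1141 − 879 = 262.

262 ≤ KP ≤ 2020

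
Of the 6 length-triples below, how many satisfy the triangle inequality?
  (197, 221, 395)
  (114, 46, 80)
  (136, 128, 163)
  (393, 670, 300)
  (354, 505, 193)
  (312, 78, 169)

5

(197,221,395): 197+221 > 395 → valid
(46,80,114): 46+80 > 114 → valid
(128,136,163): 128+136 > 163 → valid
(300,393,670): 300+393 > 670 → valid
(193,354,505): 193+354 > 505 → valid
(78,169,312): 78+169 ≤ 312 → not valid
5 of the 6 triples form a triangle.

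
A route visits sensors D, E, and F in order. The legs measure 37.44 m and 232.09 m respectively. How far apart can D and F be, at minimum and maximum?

By the triangle inequality, |37.44 − 232.09| ≤ DF ≤ 37.44 + 232.09.

194.65 ≤ DF ≤ 269.53 m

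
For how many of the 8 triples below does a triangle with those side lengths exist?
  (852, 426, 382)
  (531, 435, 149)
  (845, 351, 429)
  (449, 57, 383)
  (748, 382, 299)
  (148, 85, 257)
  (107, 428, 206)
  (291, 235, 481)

2

(382,426,852): 382+426 ≤ 852 → not valid
(149,435,531): 149+435 > 531 → valid
(351,429,845): 351+429 ≤ 845 → not valid
(57,383,449): 57+383 ≤ 449 → not valid
(299,382,748): 299+382 ≤ 748 → not valid
(85,148,257): 85+148 ≤ 257 → not valid
(107,206,428): 107+206 ≤ 428 → not valid
(235,291,481): 235+291 > 481 → valid
2 of the 8 triples form a triangle.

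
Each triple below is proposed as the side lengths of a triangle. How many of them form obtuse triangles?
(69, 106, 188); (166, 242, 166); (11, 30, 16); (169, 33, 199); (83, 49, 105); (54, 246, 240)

3

(69,106,188): 69+106 ≤ 188, not a triangle
(166,242,166): 166²+166² = 55112 < 58564 = 242² → obtuse
(11,30,16): 11+16 ≤ 30, not a triangle
(169,33,199): 33²+169² = 29650 < 39601 = 199² → obtuse
(83,49,105): 49²+83² = 9290 < 11025 = 105² → obtuse
(54,246,240): 54²+240² = 60516 = 246² → right
3 of the 6 are obtuse.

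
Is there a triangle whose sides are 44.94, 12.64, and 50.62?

Yes

The longest side is 50.62, and the other two sum to 57.58.
Since 57.58 > 50.62, the triangle inequality holds.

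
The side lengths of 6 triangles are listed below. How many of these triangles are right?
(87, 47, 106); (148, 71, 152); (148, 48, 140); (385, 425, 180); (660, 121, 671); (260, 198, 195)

3

(87,47,106): 47²+87² = 9778 < 11236 = 106² → obtuse
(148,71,152): 71²+148² = 26945 > 23104 = 152² → acute
(148,48,140): 48²+140² = 21904 = 148² → right
(385,425,180): 180²+385² = 180625 = 425² → right
(660,121,671): 121²+660² = 450241 = 671² → right
(260,198,195): 195²+198² = 77229 > 67600 = 260² → acute
3 of the 6 are right.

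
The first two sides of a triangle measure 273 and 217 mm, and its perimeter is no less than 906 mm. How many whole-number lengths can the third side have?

74

Triangle inequality: 56 < x < 490. Perimeter ≥ 906 gives x ≥ 906 − 273 − 217 = 416.
So 416 ≤ x < 490; integers 416 through 489: 74 values.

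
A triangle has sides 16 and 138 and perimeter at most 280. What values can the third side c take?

122 < c ≤ 126

Triangle inequality alone gives 122 < c < 154.
The perimeter condition gives c ≤ 280 − 16 − 138 = 126.
Intersecting the two: 122 < c ≤ 126.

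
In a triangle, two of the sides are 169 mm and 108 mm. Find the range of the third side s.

61 < s < 277 (mm)

By the triangle inequality, s must be less than 169 + 108 = 277 and greater than |169 − 108| = 61.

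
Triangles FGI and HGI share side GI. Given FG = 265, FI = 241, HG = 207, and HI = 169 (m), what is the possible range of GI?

38 < GI < 376

From triangle FGI: |265 − 241| < GI < 265 + 241, i.e. 24 < GI < 506.
From triangle HGI: 38 < GI < 376.
Both must hold, so GI lies in the intersection.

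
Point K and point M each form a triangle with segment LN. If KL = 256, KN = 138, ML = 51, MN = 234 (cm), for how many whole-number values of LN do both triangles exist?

From triangle KLN: 118 < LN < 394.
From triangle MLN: 183 < LN < 285.
Intersection: 183 < LN < 285, so integers 184 through 284: 101 values.

101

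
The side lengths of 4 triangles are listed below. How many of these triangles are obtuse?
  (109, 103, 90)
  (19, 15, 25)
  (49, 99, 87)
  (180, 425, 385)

(109,103,90): 90²+103² = 18709 > 11881 = 109² → acute
(19,15,25): 15²+19² = 586 < 625 = 25² → obtuse
(49,99,87): 49²+87² = 9970 > 9801 = 99² → acute
(180,425,385): 180²+385² = 180625 = 425² → right
1 of the 4 is obtuse.

1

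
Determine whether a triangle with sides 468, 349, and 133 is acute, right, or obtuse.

Compare the square of the longest side to the sum of squares of the other two: 133² + 349² = 139490 < 219024 = 468².

obtuse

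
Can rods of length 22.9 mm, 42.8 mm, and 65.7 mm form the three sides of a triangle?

The two shorter sides sum to 65.7, exactly equal to the longest side 65.7.
That gives only a degenerate (flat) triangle — the inequality must be strict.

No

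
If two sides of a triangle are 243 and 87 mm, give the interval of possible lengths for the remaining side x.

156 < x < 330

By the triangle inequality, x must be less than 243 + 87 = 330 and greater than |243 − 87| = 156.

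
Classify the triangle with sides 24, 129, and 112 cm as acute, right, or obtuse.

obtuse

Compare the square of the longest side to the sum of squares of the other two: 24² + 112² = 13120 < 16641 = 129².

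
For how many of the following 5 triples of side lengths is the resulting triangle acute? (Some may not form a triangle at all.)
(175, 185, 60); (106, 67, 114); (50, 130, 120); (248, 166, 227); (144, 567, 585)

(175,185,60): 60²+175² = 34225 = 185² → right
(106,67,114): 67²+106² = 15725 > 12996 = 114² → acute
(50,130,120): 50²+120² = 16900 = 130² → right
(248,166,227): 166²+227² = 79085 > 61504 = 248² → acute
(144,567,585): 144²+567² = 342225 = 585² → right
2 of the 5 are acute.

2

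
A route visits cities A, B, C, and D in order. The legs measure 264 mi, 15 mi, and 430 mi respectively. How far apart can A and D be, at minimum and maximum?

151 ≤ AD ≤ 709 mi

The maximum is all hops collinear in one direction: 264 + 15 + 430 = 709.
The longest hop is 430; the others sum to 279. Folding the others back against it leaves at least 430 − 279 = 151.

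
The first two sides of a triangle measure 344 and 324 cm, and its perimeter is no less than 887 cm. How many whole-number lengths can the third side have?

449

Triangle inequality: 20 < x < 668. Perimeter ≥ 887 gives x ≥ 887 − 344 − 324 = 219.
So 219 ≤ x < 668; integers 219 through 667: 449 values.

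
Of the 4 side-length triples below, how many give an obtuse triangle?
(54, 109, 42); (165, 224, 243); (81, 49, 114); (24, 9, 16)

2

(54,109,42): 42+54 ≤ 109, not a triangle
(165,224,243): 165²+224² = 77401 > 59049 = 243² → acute
(81,49,114): 49²+81² = 8962 < 12996 = 114² → obtuse
(24,9,16): 9²+16² = 337 < 576 = 24² → obtuse
2 of the 4 are obtuse.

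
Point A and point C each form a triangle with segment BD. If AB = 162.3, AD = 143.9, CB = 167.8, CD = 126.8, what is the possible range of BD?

41.0 < BD < 294.6

From triangle ABD: |162.3 − 143.9| < BD < 162.3 + 143.9, i.e. 18.4 < BD < 306.2.
From triangle CBD: 41.0 < BD < 294.6.
Both must hold, so BD lies in the intersection.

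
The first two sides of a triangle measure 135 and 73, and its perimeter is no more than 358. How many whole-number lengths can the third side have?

Triangle inequality: 62 < x < 208. Perimeter ≤ 358 gives x ≤ 358 − 135 − 73 = 150.
So 62 < x ≤ 150; integers 63 through 150: 88 values.

88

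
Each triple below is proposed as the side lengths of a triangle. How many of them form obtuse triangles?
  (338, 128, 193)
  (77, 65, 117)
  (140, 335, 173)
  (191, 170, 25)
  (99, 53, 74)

3

(338,128,193): 128+193 ≤ 338, not a triangle
(77,65,117): 65²+77² = 10154 < 13689 = 117² → obtuse
(140,335,173): 140+173 ≤ 335, not a triangle
(191,170,25): 25²+170² = 29525 < 36481 = 191² → obtuse
(99,53,74): 53²+74² = 8285 < 9801 = 99² → obtuse
3 of the 5 are obtuse.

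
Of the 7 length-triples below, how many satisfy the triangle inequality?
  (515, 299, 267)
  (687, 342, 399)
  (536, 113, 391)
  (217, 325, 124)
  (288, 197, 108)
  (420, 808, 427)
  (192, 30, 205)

6

(267,299,515): 267+299 > 515 → valid
(342,399,687): 342+399 > 687 → valid
(113,391,536): 113+391 ≤ 536 → not valid
(124,217,325): 124+217 > 325 → valid
(108,197,288): 108+197 > 288 → valid
(420,427,808): 420+427 > 808 → valid
(30,192,205): 30+192 > 205 → valid
6 of the 7 triples form a triangle.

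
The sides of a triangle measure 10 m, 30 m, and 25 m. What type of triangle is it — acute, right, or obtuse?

Compare the square of the longest side to the sum of squares of the other two: 10² + 25² = 725 < 900 = 30².

obtuse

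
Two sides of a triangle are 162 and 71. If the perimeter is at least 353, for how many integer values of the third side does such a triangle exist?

Triangle inequality: 91 < x < 233. Perimeter ≥ 353 gives x ≥ 353 − 162 − 71 = 120.
So 120 ≤ x < 233; integers 120 through 232: 113 values.

113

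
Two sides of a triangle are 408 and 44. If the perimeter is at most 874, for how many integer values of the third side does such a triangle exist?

Triangle inequality: 364 < x < 452. Perimeter ≤ 874 gives x ≤ 874 − 408 − 44 = 422.
So 364 < x ≤ 422; integers 365 through 422: 58 values.

58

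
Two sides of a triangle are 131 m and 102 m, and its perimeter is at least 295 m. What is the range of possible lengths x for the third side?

Triangle inequality alone gives 29 < x < 233.
The perimeter condition gives x ≥ 295 − 131 − 102 = 62.
Intersecting the two: 62 ≤ x < 233.

62 ≤ x < 233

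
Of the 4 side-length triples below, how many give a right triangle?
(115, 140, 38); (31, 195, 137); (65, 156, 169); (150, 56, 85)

(115,140,38): 38²+115² = 14669 < 19600 = 140² → obtuse
(31,195,137): 31+137 ≤ 195, not a triangle
(65,156,169): 65²+156² = 28561 = 169² → right
(150,56,85): 56+85 ≤ 150, not a triangle
1 of the 4 is right.

1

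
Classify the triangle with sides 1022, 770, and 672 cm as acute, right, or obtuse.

right

Compare the square of the longest side to the sum of squares of the other two: 672² + 770² = 1044484 = 1022².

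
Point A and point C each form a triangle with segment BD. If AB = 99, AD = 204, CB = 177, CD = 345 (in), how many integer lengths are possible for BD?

134

From triangle ABD: 105 < BD < 303.
From triangle CBD: 168 < BD < 522.
Intersection: 168 < BD < 303, so integers 169 through 302: 134 values.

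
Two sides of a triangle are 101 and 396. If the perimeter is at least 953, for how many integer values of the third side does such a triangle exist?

Triangle inequality: 295 < x < 497. Perimeter ≥ 953 gives x ≥ 953 − 101 − 396 = 456.
So 456 ≤ x < 497; integers 456 through 496: 41 values.

41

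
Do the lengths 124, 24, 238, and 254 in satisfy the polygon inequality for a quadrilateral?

A quadrilateral exists iff every side is shorter than the sum of the others — equivalently, the longest side is less than the sum of the rest.
Longest side 254 < 386 (sum of the remaining 3), so yes.

Yes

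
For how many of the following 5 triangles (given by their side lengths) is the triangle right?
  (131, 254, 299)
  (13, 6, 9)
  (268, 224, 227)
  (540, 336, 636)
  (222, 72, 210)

(131,254,299): 131²+254² = 81677 < 89401 = 299² → obtuse
(13,6,9): 6²+9² = 117 < 169 = 13² → obtuse
(268,224,227): 224²+227² = 101705 > 71824 = 268² → acute
(540,336,636): 336²+540² = 404496 = 636² → right
(222,72,210): 72²+210² = 49284 = 222² → right
2 of the 5 are right.

2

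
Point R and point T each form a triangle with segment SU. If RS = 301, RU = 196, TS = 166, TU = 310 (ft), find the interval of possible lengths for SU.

144 < SU < 476

From triangle RSU: |301 − 196| < SU < 301 + 196, i.e. 105 < SU < 497.
From triangle TSU: 144 < SU < 476.
Both must hold, so SU lies in the intersection.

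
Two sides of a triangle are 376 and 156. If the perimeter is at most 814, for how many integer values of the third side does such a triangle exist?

62

Triangle inequality: 220 < x < 532. Perimeter ≤ 814 gives x ≤ 814 − 376 − 156 = 282.
So 220 < x ≤ 282; integers 221 through 282: 62 values.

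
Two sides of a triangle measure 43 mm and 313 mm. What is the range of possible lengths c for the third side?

By the triangle inequality, c must be less than 43 + 313 = 356 and greater than |43 − 313| = 270.

270 < c < 356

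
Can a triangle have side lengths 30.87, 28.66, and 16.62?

The longest side is 30.87, and the other two sum to 45.28.
Since 45.28 > 30.87, the triangle inequality holds.

Yes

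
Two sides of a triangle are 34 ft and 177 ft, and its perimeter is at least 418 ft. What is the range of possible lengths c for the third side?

207 ≤ c < 211 ft

Triangle inequality alone gives 143 < c < 211.
The perimeter condition gives c ≥ 418 − 34 − 177 = 207.
Intersecting the two: 207 ≤ c < 211.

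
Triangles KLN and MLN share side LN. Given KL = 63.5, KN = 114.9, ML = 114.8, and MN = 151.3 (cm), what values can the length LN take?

From triangle KLN: |63.5 − 114.9| < LN < 63.5 + 114.9, i.e. 51.4 < LN < 178.4.
From triangle MLN: 36.5 < LN < 266.1.
Both must hold, so LN lies in the intersection.

51.4 < LN < 178.4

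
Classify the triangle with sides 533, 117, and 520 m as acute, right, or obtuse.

right

Compare the square of the longest side to the sum of squares of the other two: 117² + 520² = 284089 = 533².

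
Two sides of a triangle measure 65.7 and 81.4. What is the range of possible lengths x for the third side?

By the triangle inequality, x must be less than 65.7 + 81.4 = 147.1 and greater than |65.7 − 81.4| = 15.7.

15.7 < x < 147.1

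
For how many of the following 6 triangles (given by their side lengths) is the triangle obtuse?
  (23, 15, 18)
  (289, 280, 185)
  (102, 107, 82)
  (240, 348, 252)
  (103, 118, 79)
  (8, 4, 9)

(23,15,18): 15²+18² = 549 > 529 = 23² → acute
(289,280,185): 185²+280² = 112625 > 83521 = 289² → acute
(102,107,82): 82²+102² = 17128 > 11449 = 107² → acute
(240,348,252): 240²+252² = 121104 = 348² → right
(103,118,79): 79²+103² = 16850 > 13924 = 118² → acute
(8,4,9): 4²+8² = 80 < 81 = 9² → obtuse
1 of the 6 is obtuse.

1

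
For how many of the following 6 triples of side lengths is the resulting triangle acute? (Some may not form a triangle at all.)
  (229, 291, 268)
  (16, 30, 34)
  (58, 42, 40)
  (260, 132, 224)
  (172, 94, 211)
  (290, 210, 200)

1

(229,291,268): 229²+268² = 124265 > 84681 = 291² → acute
(16,30,34): 16²+30² = 1156 = 34² → right
(58,42,40): 40²+42² = 3364 = 58² → right
(260,132,224): 132²+224² = 67600 = 260² → right
(172,94,211): 94²+172² = 38420 < 44521 = 211² → obtuse
(290,210,200): 200²+210² = 84100 = 290² → right
1 of the 6 is acute.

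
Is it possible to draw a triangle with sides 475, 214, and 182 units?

No

The longest side is 475, but the other two sum to only 396.
396 < 475, so the triangle inequality fails.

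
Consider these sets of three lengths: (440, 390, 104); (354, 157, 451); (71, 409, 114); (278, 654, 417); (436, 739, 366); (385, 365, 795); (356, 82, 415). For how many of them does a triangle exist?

(104,390,440): 104+390 > 440 → valid
(157,354,451): 157+354 > 451 → valid
(71,114,409): 71+114 ≤ 409 → not valid
(278,417,654): 278+417 > 654 → valid
(366,436,739): 366+436 > 739 → valid
(365,385,795): 365+385 ≤ 795 → not valid
(82,356,415): 82+356 > 415 → valid
5 of the 7 triples form a triangle.

5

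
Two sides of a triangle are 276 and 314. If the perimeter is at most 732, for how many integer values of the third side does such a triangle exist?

104

Triangle inequality: 38 < x < 590. Perimeter ≤ 732 gives x ≤ 732 − 276 − 314 = 142.
So 38 < x ≤ 142; integers 39 through 142: 104 values.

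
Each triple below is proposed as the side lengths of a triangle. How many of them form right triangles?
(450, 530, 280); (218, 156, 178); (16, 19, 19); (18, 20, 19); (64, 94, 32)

(450,530,280): 280²+450² = 280900 = 530² → right
(218,156,178): 156²+178² = 56020 > 47524 = 218² → acute
(16,19,19): 16²+19² = 617 > 361 = 19² → acute
(18,20,19): 18²+19² = 685 > 400 = 20² → acute
(64,94,32): 32²+64² = 5120 < 8836 = 94² → obtuse
1 of the 5 is right.

1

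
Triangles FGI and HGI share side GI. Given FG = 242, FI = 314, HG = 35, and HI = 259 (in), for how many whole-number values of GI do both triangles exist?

69

From triangle FGI: 72 < GI < 556.
From triangle HGI: 224 < GI < 294.
Intersection: 224 < GI < 294, so integers 225 through 293: 69 values.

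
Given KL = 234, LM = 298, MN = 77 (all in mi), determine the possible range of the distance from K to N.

The maximum is all hops collinear in one direction: 234 + 298 + 77 = 609.
The longest hop is 298; the others sum to 311. Since 298 ≤ 311, the path can fold back on itself completely, so the minimum distance is 0.

0 ≤ KN ≤ 609 mi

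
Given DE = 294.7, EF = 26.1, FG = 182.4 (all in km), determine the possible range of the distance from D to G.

The maximum is all hops collinear in one direction: 294.7 + 26.1 + 182.4 = 503.2.
The longest hop is 294.7; the others sum to 208.5. Folding the others back against it leaves at least 294.7 − 208.5 = 86.2.

86.2 ≤ DG ≤ 503.2 km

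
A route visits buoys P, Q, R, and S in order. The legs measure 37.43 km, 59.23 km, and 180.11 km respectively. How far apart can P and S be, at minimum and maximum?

The maximum is all hops collinear in one direction: 37.43 + 59.23 + 180.11 = 276.77.
The longest hop is 180.11; the others sum to 96.66. Folding the others back against it leaves at least 180.11 − 96.66 = 83.45.

83.45 ≤ PS ≤ 276.77 km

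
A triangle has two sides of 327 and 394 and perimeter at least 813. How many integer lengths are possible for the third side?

629

Triangle inequality: 67 < x < 721. Perimeter ≥ 813 gives x ≥ 813 − 327 − 394 = 92.
So 92 ≤ x < 721; integers 92 through 720: 629 values.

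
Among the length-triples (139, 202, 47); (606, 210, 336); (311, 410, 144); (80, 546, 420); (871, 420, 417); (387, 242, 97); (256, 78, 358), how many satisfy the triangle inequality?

(47,139,202): 47+139 ≤ 202 → not valid
(210,336,606): 210+336 ≤ 606 → not valid
(144,311,410): 144+311 > 410 → valid
(80,420,546): 80+420 ≤ 546 → not valid
(417,420,871): 417+420 ≤ 871 → not valid
(97,242,387): 97+242 ≤ 387 → not valid
(78,256,358): 78+256 ≤ 358 → not valid
1 of the 7 triples forms a triangle.

1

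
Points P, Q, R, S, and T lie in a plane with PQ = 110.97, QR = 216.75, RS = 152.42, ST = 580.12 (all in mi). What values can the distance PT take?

The maximum is all hops collinear in one direction: 110.97 + 216.75 + 152.42 + 580.12 = 1060.26.
The longest hop is 580.12; the others sum to 480.14. Folding the others back against it leaves at least 580.12 − 480.14 = 99.98.

99.98 ≤ PT ≤ 1060.26 mi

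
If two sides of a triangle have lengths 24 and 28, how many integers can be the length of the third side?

47

The third side lies in the open interval (4, 52).
Integers from 5 to 51 inclusive: 51 − 5 + 1 = 47.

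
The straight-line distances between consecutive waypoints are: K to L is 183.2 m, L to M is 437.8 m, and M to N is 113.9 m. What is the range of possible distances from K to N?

140.7 ≤ KN ≤ 734.9 m

The maximum is all hops collinear in one direction: 183.2 + 437.8 + 113.9 = 734.9.
The longest hop is 437.8; the others sum to 297.1. Folding the others back against it leaves at least 437.8 − 297.1 = 140.7.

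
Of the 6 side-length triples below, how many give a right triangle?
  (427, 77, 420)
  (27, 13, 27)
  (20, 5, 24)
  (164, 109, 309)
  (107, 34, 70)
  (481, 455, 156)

(427,77,420): 77²+420² = 182329 = 427² → right
(27,13,27): 13²+27² = 898 > 729 = 27² → acute
(20,5,24): 5²+20² = 425 < 576 = 24² → obtuse
(164,109,309): 109+164 ≤ 309, not a triangle
(107,34,70): 34+70 ≤ 107, not a triangle
(481,455,156): 156²+455² = 231361 = 481² → right
2 of the 6 are right.

2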